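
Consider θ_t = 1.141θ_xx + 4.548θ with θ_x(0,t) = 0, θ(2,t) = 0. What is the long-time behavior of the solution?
As t → ∞, θ grows unboundedly. Reaction dominates diffusion (r=4.548 > κπ²/(4L²)≈0.7); solution grows exponentially.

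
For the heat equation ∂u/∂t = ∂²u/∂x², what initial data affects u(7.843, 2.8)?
The entire real line. The heat equation has infinite propagation speed: any initial disturbance instantly affects all points (though exponentially small far away).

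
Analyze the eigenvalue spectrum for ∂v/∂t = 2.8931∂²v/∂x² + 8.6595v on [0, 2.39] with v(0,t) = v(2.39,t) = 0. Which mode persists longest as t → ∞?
Eigenvalues: λₙ = 2.8931n²π²/2.39² - 8.6595.
First three modes:
  n=1: λ₁ = 2.8931π²/2.39² - 8.6595 ≈ -3.661
  n=2: λ₂ = 11.5724π²/2.39² - 8.6595 ≈ 11.336
  n=3: λ₃ = 26.0379π²/2.39² - 8.6595 ≈ 36.33
Since 2.8931π²/2.39² ≈ 4.999 < 8.6595, λ₁ < 0.
The n=1 mode grows fastest (−λₙ is largest for n=1) → dominates.
Asymptotic: v ~ c₁ sin(πx/2.39) e^{3.661t} (exponential growth at rate −λ₁ ≈ 3.661).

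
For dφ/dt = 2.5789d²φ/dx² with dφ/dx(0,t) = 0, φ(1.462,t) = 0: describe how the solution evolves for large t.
φ → 0. Heat escapes through the Dirichlet boundary.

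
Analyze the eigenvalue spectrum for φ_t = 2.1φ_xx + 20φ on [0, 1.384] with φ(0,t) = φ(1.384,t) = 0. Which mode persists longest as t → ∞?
Eigenvalues: λₙ = 2.1n²π²/1.384² - 20.
First three modes:
  n=1: λ₁ = 2.1π²/1.384² - 20 ≈ -9.18
  n=2: λ₂ = 8.4π²/1.384² - 20 ≈ 23.282
  n=3: λ₃ = 18.9π²/1.384² - 20 ≈ 77.384
Since 2.1π²/1.384² ≈ 10.82 < 20, λ₁ < 0.
The n=1 mode grows fastest (−λₙ is largest for n=1) → dominates.
Asymptotic: φ ~ c₁ sin(πx/1.384) e^{9.18t} (exponential growth at rate −λ₁ ≈ 9.18).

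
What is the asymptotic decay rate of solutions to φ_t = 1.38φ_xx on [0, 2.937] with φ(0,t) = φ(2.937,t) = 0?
Eigenvalues: λₙ = 1.38n²π²/2.937².
First three modes:
  n=1: λ₁ = 1.38π²/2.937² ≈ 1.579
  n=2: λ₂ = 5.52π²/2.937² ≈ 6.316 (4× faster decay)
  n=3: λ₃ = 12.42π²/2.937² ≈ 14.211 (9× faster decay)
As t → ∞, higher modes decay exponentially faster. The n=1 mode dominates: φ ~ c₁ sin(πx/2.937) e^{-λ₁t}.
Decay rate: λ₁ = 1.38π²/2.937² ≈ 1.579.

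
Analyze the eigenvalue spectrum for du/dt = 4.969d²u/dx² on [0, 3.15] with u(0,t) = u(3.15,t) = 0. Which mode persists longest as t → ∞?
Eigenvalues: λₙ = 4.969n²π²/3.15².
First three modes:
  n=1: λ₁ = 4.969π²/3.15² ≈ 4.943
  n=2: λ₂ = 19.876π²/3.15² ≈ 19.77 (4× faster decay)
  n=3: λ₃ = 44.721π²/3.15² ≈ 44.483 (9× faster decay)
As t → ∞, higher modes decay exponentially faster. The n=1 mode dominates: u ~ c₁ sin(πx/3.15) e^{-λ₁t}.
Decay rate: λ₁ = 4.969π²/3.15² ≈ 4.943.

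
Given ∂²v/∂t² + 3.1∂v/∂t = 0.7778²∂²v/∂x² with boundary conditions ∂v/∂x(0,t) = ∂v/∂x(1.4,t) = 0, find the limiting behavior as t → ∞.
v → constant (steady state). Damping (γ=3.1) dissipates the nonconstant modes; with Neumann BCs the spatial average obeys M''+γM'=0 and tends to a finite limit.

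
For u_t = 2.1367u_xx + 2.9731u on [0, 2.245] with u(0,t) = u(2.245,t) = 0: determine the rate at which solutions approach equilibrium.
Eigenvalues: λₙ = 2.1367n²π²/2.245² - 2.9731.
First three modes:
  n=1: λ₁ = 2.1367π²/2.245² - 2.9731 ≈ 1.211
  n=2: λ₂ = 8.5468π²/2.245² - 2.9731 ≈ 13.764
  n=3: λ₃ = 19.2303π²/2.245² - 2.9731 ≈ 34.685
Since 2.1367π²/2.245² ≈ 4.184 > 2.9731, all λₙ > 0.
The n=1 mode decays slowest → dominates as t → ∞.
Asymptotic: u ~ c₁ sin(πx/2.245) e^{-λ₁t} with decay rate λ₁ ≈ 1.211.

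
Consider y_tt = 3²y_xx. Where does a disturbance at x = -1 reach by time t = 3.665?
Domain of influence: [-11.995, 9.995]. Data at x = -1 spreads outward at speed 3.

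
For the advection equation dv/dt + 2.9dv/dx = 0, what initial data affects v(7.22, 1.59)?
A single point: x = 2.609. The characteristic through (7.22, 1.59) is x - 2.9t = const, so x = 7.22 - 2.9·1.59 = 2.609.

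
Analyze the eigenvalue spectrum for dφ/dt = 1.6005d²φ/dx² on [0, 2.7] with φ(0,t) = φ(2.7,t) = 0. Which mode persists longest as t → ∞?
Eigenvalues: λₙ = 1.6005n²π²/2.7².
First three modes:
  n=1: λ₁ = 1.6005π²/2.7² ≈ 2.167
  n=2: λ₂ = 6.402π²/2.7² ≈ 8.667 (4× faster decay)
  n=3: λ₃ = 14.4045π²/2.7² ≈ 19.502 (9× faster decay)
As t → ∞, higher modes decay exponentially faster. The n=1 mode dominates: φ ~ c₁ sin(πx/2.7) e^{-λ₁t}.
Decay rate: λ₁ = 1.6005π²/2.7² ≈ 2.167.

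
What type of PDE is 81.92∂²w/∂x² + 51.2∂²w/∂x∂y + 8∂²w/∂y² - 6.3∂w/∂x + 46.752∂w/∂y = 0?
With A = 81.92, B = 51.2, C = 8, the discriminant is 0. This is a parabolic PDE.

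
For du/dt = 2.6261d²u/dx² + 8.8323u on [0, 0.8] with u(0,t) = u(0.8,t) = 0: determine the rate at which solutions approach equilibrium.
Eigenvalues: λₙ = 2.6261n²π²/0.8² - 8.8323.
First three modes:
  n=1: λ₁ = 2.6261π²/0.8² - 8.8323 ≈ 31.665
  n=2: λ₂ = 10.5044π²/0.8² - 8.8323 ≈ 153.159
  n=3: λ₃ = 23.6349π²/0.8² - 8.8323 ≈ 355.648
Since 2.6261π²/0.8² ≈ 40.498 > 8.8323, all λₙ > 0.
The n=1 mode decays slowest → dominates as t → ∞.
Asymptotic: u ~ c₁ sin(πx/0.8) e^{-λ₁t} with decay rate λ₁ ≈ 31.665.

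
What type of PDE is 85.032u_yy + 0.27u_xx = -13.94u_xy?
Rewriting in standard form: 0.27u_xx + 13.94u_xy + 85.032u_yy = 0. With A = 0.27, B = 13.94, C = 85.032, the discriminant is 102.48904. This is a hyperbolic PDE.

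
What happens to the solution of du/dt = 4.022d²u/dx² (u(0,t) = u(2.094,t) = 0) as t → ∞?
u → 0. Heat diffuses out through both boundaries.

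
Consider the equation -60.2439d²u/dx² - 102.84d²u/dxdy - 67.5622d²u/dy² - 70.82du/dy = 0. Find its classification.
Elliptic. (A = -60.2439, B = -102.84, C = -67.5622 gives B² - 4AC = -5704.77608232.)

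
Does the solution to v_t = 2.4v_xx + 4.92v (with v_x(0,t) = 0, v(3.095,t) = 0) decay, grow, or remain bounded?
v grows unboundedly. Reaction dominates diffusion (r=4.92 > κπ²/(4L²)≈0.62); solution grows exponentially.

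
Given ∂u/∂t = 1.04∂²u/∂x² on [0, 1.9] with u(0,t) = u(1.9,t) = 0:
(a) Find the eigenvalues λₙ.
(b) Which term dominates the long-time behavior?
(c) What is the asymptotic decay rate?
Eigenvalues: λₙ = 1.04n²π²/1.9².
First three modes:
  n=1: λ₁ = 1.04π²/1.9² ≈ 2.843
  n=2: λ₂ = 4.16π²/1.9² ≈ 11.373 (4× faster decay)
  n=3: λ₃ = 9.36π²/1.9² ≈ 25.59 (9× faster decay)
As t → ∞, higher modes decay exponentially faster. The n=1 mode dominates: u ~ c₁ sin(πx/1.9) e^{-λ₁t}.
Decay rate: λ₁ = 1.04π²/1.9² ≈ 2.843.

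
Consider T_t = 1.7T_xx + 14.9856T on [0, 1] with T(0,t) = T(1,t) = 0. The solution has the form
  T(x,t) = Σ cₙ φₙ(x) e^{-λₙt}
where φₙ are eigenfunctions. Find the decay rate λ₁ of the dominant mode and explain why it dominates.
Eigenvalues: λₙ = 1.7n²π²/1² - 14.9856.
First three modes:
  n=1: λ₁ = 1.7π² - 14.9856 ≈ 1.793
  n=2: λ₂ = 6.8π² - 14.9856 ≈ 52.128
  n=3: λ₃ = 15.3π² - 14.9856 ≈ 136.019
Since 1.7π² ≈ 16.778 > 14.9856, all λₙ > 0.
The n=1 mode decays slowest → dominates as t → ∞.
Asymptotic: T ~ c₁ sin(πx/1) e^{-λ₁t} with decay rate λ₁ ≈ 1.793.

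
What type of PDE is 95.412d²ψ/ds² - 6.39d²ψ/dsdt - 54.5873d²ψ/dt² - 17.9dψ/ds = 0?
With A = 95.412, B = -6.39, C = -54.5873, the discriminant is 20873.9659704. This is a hyperbolic PDE.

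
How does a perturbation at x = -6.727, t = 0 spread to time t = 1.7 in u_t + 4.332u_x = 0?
At x = 0.6374. The characteristic carries data from (-6.727, 0) to (0.6374, 1.7).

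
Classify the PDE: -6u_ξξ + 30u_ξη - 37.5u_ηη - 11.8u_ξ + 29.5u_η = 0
A = -6, B = 30, C = -37.5. Discriminant B² - 4AC = 0. Since 0 = 0, parabolic.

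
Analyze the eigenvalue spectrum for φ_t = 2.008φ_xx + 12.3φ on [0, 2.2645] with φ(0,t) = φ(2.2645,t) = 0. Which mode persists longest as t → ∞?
Eigenvalues: λₙ = 2.008n²π²/2.2645² - 12.3.
First three modes:
  n=1: λ₁ = 2.008π²/2.2645² - 12.3 ≈ -8.435
  n=2: λ₂ = 8.032π²/2.2645² - 12.3 ≈ 3.159
  n=3: λ₃ = 18.072π²/2.2645² - 12.3 ≈ 22.483
Since 2.008π²/2.2645² ≈ 3.865 < 12.3, λ₁ < 0.
The n=1 mode grows fastest (−λₙ is largest for n=1) → dominates.
Asymptotic: φ ~ c₁ sin(πx/2.2645) e^{8.435t} (exponential growth at rate −λ₁ ≈ 8.435).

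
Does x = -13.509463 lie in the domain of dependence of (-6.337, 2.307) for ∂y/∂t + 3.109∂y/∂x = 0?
Yes. The characteristic through (-6.337, 2.307) passes through x = -13.509463.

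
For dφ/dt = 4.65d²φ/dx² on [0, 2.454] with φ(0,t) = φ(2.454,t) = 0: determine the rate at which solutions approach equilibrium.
Eigenvalues: λₙ = 4.65n²π²/2.454².
First three modes:
  n=1: λ₁ = 4.65π²/2.454² ≈ 7.621
  n=2: λ₂ = 18.6π²/2.454² ≈ 30.483 (4× faster decay)
  n=3: λ₃ = 41.85π²/2.454² ≈ 68.588 (9× faster decay)
As t → ∞, higher modes decay exponentially faster. The n=1 mode dominates: φ ~ c₁ sin(πx/2.454) e^{-λ₁t}.
Decay rate: λ₁ = 4.65π²/2.454² ≈ 7.621.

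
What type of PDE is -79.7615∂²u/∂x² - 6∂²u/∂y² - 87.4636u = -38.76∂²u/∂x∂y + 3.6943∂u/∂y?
Rewriting in standard form: -79.7615∂²u/∂x² + 38.76∂²u/∂x∂y - 6∂²u/∂y² - 3.6943∂u/∂y - 87.4636u = 0. With A = -79.7615, B = 38.76, C = -6, the discriminant is -411.9384. This is an elliptic PDE.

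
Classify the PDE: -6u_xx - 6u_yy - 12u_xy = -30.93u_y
Rewriting in standard form: -6u_xx - 12u_xy - 6u_yy + 30.93u_y = 0. A = -6, B = -12, C = -6. Discriminant B² - 4AC = 0. Since 0 = 0, parabolic.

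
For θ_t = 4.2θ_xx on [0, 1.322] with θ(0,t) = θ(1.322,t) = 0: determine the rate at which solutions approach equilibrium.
Eigenvalues: λₙ = 4.2n²π²/1.322².
First three modes:
  n=1: λ₁ = 4.2π²/1.322² ≈ 23.718
  n=2: λ₂ = 16.8π²/1.322² ≈ 94.874 (4× faster decay)
  n=3: λ₃ = 37.8π²/1.322² ≈ 213.466 (9× faster decay)
As t → ∞, higher modes decay exponentially faster. The n=1 mode dominates: θ ~ c₁ sin(πx/1.322) e^{-λ₁t}.
Decay rate: λ₁ = 4.2π²/1.322² ≈ 23.718.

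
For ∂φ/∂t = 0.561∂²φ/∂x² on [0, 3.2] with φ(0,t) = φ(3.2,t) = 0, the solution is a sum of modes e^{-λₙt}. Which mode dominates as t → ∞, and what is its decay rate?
Eigenvalues: λₙ = 0.561n²π²/3.2².
First three modes:
  n=1: λ₁ = 0.561π²/3.2² ≈ 0.541
  n=2: λ₂ = 2.244π²/3.2² ≈ 2.163 (4× faster decay)
  n=3: λ₃ = 5.049π²/3.2² ≈ 4.866 (9× faster decay)
As t → ∞, higher modes decay exponentially faster. The n=1 mode dominates: φ ~ c₁ sin(πx/3.2) e^{-λ₁t}.
Decay rate: λ₁ = 0.561π²/3.2² ≈ 0.541.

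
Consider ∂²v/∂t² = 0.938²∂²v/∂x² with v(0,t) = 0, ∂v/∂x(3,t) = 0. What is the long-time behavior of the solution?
As t → ∞, v oscillates (no decay). Energy is conserved; the solution oscillates indefinitely as standing waves.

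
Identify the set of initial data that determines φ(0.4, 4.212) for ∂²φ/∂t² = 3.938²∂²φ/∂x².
Domain of dependence: [-16.186856, 16.986856]. Signals travel at speed 3.938, so data within |x - 0.4| ≤ 3.938·4.212 = 16.586856 can reach the point.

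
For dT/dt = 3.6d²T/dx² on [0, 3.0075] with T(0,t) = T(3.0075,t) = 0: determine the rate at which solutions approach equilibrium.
Eigenvalues: λₙ = 3.6n²π²/3.0075².
First three modes:
  n=1: λ₁ = 3.6π²/3.0075² ≈ 3.928
  n=2: λ₂ = 14.4π²/3.0075² ≈ 15.713 (4× faster decay)
  n=3: λ₃ = 32.4π²/3.0075² ≈ 35.354 (9× faster decay)
As t → ∞, higher modes decay exponentially faster. The n=1 mode dominates: T ~ c₁ sin(πx/3.0075) e^{-λ₁t}.
Decay rate: λ₁ = 3.6π²/3.0075² ≈ 3.928.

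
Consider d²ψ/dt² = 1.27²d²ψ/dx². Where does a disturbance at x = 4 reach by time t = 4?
Domain of influence: [-1.08, 9.08]. Data at x = 4 spreads outward at speed 1.27.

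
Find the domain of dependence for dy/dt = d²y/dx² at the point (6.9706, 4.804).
The entire real line. The heat equation has infinite propagation speed: any initial disturbance instantly affects all points (though exponentially small far away).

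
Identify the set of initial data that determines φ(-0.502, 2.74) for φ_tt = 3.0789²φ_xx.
Domain of dependence: [-8.938186, 7.934186]. Signals travel at speed 3.0789, so data within |x - -0.502| ≤ 3.0789·2.74 = 8.436186 can reach the point.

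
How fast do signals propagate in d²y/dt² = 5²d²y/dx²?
Speed = 5. Information travels along characteristics x = x₀ ± 5t.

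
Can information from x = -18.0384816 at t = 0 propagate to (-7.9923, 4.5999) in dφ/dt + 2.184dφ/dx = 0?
Yes. The characteristic through (-7.9923, 4.5999) passes through x = -18.0384816.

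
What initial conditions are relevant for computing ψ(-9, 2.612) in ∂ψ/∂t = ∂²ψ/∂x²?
The entire real line. The heat equation has infinite propagation speed: any initial disturbance instantly affects all points (though exponentially small far away).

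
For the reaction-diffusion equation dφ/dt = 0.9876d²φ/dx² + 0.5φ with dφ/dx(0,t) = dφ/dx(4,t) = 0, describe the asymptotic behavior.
φ grows unboundedly. With Neumann BCs the constant mode has diffusion eigenvalue 0, so any r > 0 makes it grow like e^(0.5t); solution grows exponentially.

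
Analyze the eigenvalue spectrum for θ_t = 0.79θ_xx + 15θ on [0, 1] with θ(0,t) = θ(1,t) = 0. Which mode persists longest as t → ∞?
Eigenvalues: λₙ = 0.79n²π²/1² - 15.
First three modes:
  n=1: λ₁ = 0.79π² - 15 ≈ -7.203
  n=2: λ₂ = 3.16π² - 15 ≈ 16.188
  n=3: λ₃ = 7.11π² - 15 ≈ 55.173
Since 0.79π² ≈ 7.797 < 15, λ₁ < 0.
The n=1 mode grows fastest (−λₙ is largest for n=1) → dominates.
Asymptotic: θ ~ c₁ sin(πx/1) e^{7.203t} (exponential growth at rate −λ₁ ≈ 7.203).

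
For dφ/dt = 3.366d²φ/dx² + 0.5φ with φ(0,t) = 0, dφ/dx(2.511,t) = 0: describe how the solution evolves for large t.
φ → 0. Diffusion dominates reaction (r=0.5 < κπ²/(4L²)≈1.32); solution decays.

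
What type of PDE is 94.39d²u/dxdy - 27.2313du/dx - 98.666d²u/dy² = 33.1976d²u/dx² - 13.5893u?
Rewriting in standard form: -33.1976d²u/dx² + 94.39d²u/dxdy - 98.666d²u/dy² - 27.2313du/dx + 13.5893u = 0. With A = -33.1976, B = 94.39, C = -98.666, the discriminant is -4192.4255064. This is an elliptic PDE.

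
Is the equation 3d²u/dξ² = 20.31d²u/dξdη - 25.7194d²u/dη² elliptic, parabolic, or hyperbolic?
Rewriting in standard form: 3d²u/dξ² - 20.31d²u/dξdη + 25.7194d²u/dη² = 0. Computing B² - 4AC with A = 3, B = -20.31, C = 25.7194: discriminant = 103.8633 (positive). Answer: hyperbolic.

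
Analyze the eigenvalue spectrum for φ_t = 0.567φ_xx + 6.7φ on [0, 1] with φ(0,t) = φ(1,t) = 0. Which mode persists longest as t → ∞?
Eigenvalues: λₙ = 0.567n²π²/1² - 6.7.
First three modes:
  n=1: λ₁ = 0.567π² - 6.7 ≈ -1.104
  n=2: λ₂ = 2.268π² - 6.7 ≈ 15.684
  n=3: λ₃ = 5.103π² - 6.7 ≈ 43.665
Since 0.567π² ≈ 5.596 < 6.7, λ₁ < 0.
The n=1 mode grows fastest (−λₙ is largest for n=1) → dominates.
Asymptotic: φ ~ c₁ sin(πx/1) e^{1.104t} (exponential growth at rate −λ₁ ≈ 1.104).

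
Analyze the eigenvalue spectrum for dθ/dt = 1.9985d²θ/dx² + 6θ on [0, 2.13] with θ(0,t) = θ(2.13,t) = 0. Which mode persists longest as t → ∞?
Eigenvalues: λₙ = 1.9985n²π²/2.13² - 6.
First three modes:
  n=1: λ₁ = 1.9985π²/2.13² - 6 ≈ -1.652
  n=2: λ₂ = 7.994π²/2.13² - 6 ≈ 11.39
  n=3: λ₃ = 17.9865π²/2.13² - 6 ≈ 33.128
Since 1.9985π²/2.13² ≈ 4.348 < 6, λ₁ < 0.
The n=1 mode grows fastest (−λₙ is largest for n=1) → dominates.
Asymptotic: θ ~ c₁ sin(πx/2.13) e^{1.652t} (exponential growth at rate −λ₁ ≈ 1.652).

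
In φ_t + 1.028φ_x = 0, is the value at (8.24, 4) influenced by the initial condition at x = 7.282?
No. Only data at x = 4.128 affects (8.24, 4). Advection has one-way propagation along characteristics.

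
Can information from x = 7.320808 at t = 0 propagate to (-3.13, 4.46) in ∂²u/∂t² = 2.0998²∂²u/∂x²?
No. The domain of dependence is [-12.495108, 6.235108], and 7.320808 is outside this interval.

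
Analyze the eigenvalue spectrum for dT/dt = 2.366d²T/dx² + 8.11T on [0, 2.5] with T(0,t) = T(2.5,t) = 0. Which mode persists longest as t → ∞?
Eigenvalues: λₙ = 2.366n²π²/2.5² - 8.11.
First three modes:
  n=1: λ₁ = 2.366π²/2.5² - 8.11 ≈ -4.374
  n=2: λ₂ = 9.464π²/2.5² - 8.11 ≈ 6.835
  n=3: λ₃ = 21.294π²/2.5² - 8.11 ≈ 25.516
Since 2.366π²/2.5² ≈ 3.736 < 8.11, λ₁ < 0.
The n=1 mode grows fastest (−λₙ is largest for n=1) → dominates.
Asymptotic: T ~ c₁ sin(πx/2.5) e^{4.374t} (exponential growth at rate −λ₁ ≈ 4.374).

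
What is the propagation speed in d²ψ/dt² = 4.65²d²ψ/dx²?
Speed = 4.65. Information travels along characteristics x = x₀ ± 4.65t.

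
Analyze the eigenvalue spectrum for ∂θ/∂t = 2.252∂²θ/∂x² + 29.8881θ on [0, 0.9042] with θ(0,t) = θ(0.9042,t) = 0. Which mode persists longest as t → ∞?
Eigenvalues: λₙ = 2.252n²π²/0.9042² - 29.8881.
First three modes:
  n=1: λ₁ = 2.252π²/0.9042² - 29.8881 ≈ -2.702
  n=2: λ₂ = 9.008π²/0.9042² - 29.8881 ≈ 78.854
  n=3: λ₃ = 20.268π²/0.9042² - 29.8881 ≈ 214.782
Since 2.252π²/0.9042² ≈ 27.186 < 29.8881, λ₁ < 0.
The n=1 mode grows fastest (−λₙ is largest for n=1) → dominates.
Asymptotic: θ ~ c₁ sin(πx/0.9042) e^{2.702t} (exponential growth at rate −λ₁ ≈ 2.702).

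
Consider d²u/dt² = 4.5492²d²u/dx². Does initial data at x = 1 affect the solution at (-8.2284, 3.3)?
Yes. The domain of dependence is [-23.24076, 6.78396], and 1 ∈ [-23.24076, 6.78396].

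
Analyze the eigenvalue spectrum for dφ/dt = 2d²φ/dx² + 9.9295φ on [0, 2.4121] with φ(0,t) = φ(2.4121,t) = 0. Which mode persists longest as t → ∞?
Eigenvalues: λₙ = 2n²π²/2.4121² - 9.9295.
First three modes:
  n=1: λ₁ = 2π²/2.4121² - 9.9295 ≈ -6.537
  n=2: λ₂ = 8π²/2.4121² - 9.9295 ≈ 3.641
  n=3: λ₃ = 18π²/2.4121² - 9.9295 ≈ 20.604
Since 2π²/2.4121² ≈ 3.393 < 9.9295, λ₁ < 0.
The n=1 mode grows fastest (−λₙ is largest for n=1) → dominates.
Asymptotic: φ ~ c₁ sin(πx/2.4121) e^{6.537t} (exponential growth at rate −λ₁ ≈ 6.537).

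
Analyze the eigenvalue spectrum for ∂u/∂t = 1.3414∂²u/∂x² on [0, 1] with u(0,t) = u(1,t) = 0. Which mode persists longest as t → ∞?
Eigenvalues: λₙ = 1.3414n²π².
First three modes:
  n=1: λ₁ = 1.3414π² ≈ 13.239
  n=2: λ₂ = 5.3656π² ≈ 52.956 (4× faster decay)
  n=3: λ₃ = 12.0726π² ≈ 119.152 (9× faster decay)
As t → ∞, higher modes decay exponentially faster. The n=1 mode dominates: u ~ c₁ sin(πx) e^{-λ₁t}.
Decay rate: λ₁ = 1.3414π² ≈ 13.239.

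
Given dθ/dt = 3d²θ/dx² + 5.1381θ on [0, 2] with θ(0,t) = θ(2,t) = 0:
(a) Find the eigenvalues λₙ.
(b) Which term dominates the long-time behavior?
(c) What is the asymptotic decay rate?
Eigenvalues: λₙ = 3n²π²/2² - 5.1381.
First three modes:
  n=1: λ₁ = 3π²/2² - 5.1381 ≈ 2.264
  n=2: λ₂ = 12π²/2² - 5.1381 ≈ 24.471
  n=3: λ₃ = 27π²/2² - 5.1381 ≈ 61.482
Since 3π²/2² ≈ 7.402 > 5.1381, all λₙ > 0.
The n=1 mode decays slowest → dominates as t → ∞.
Asymptotic: θ ~ c₁ sin(πx/2) e^{-λ₁t} with decay rate λ₁ ≈ 2.264.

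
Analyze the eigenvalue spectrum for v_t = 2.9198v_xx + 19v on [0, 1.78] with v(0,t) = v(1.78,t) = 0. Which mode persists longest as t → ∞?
Eigenvalues: λₙ = 2.9198n²π²/1.78² - 19.
First three modes:
  n=1: λ₁ = 2.9198π²/1.78² - 19 ≈ -9.905
  n=2: λ₂ = 11.6792π²/1.78² - 19 ≈ 17.381
  n=3: λ₃ = 26.2782π²/1.78² - 19 ≈ 62.857
Since 2.9198π²/1.78² ≈ 9.095 < 19, λ₁ < 0.
The n=1 mode grows fastest (−λₙ is largest for n=1) → dominates.
Asymptotic: v ~ c₁ sin(πx/1.78) e^{9.905t} (exponential growth at rate −λ₁ ≈ 9.905).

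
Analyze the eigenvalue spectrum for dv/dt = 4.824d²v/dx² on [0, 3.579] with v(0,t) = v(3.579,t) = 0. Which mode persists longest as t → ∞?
Eigenvalues: λₙ = 4.824n²π²/3.579².
First three modes:
  n=1: λ₁ = 4.824π²/3.579² ≈ 3.717
  n=2: λ₂ = 19.296π²/3.579² ≈ 14.868 (4× faster decay)
  n=3: λ₃ = 43.416π²/3.579² ≈ 33.452 (9× faster decay)
As t → ∞, higher modes decay exponentially faster. The n=1 mode dominates: v ~ c₁ sin(πx/3.579) e^{-λ₁t}.
Decay rate: λ₁ = 4.824π²/3.579² ≈ 3.717.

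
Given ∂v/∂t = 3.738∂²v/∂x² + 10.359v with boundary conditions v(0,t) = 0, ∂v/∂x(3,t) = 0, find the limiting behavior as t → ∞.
v grows unboundedly. Reaction dominates diffusion (r=10.359 > κπ²/(4L²)≈1.02); solution grows exponentially.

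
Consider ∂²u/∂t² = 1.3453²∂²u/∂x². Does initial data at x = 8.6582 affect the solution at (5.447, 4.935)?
Yes. The domain of dependence is [-1.1920555, 12.0860555], and 8.6582 ∈ [-1.1920555, 12.0860555].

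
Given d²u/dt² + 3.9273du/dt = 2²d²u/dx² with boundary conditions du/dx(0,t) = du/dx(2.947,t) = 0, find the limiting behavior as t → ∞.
u → constant (steady state). Damping (γ=3.9273) dissipates the nonconstant modes; with Neumann BCs the spatial average obeys M''+γM'=0 and tends to a finite limit.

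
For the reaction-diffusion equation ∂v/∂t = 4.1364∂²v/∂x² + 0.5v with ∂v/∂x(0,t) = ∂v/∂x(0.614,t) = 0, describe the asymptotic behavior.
v grows unboundedly. With Neumann BCs the constant mode has diffusion eigenvalue 0, so any r > 0 makes it grow like e^(0.5t); solution grows exponentially.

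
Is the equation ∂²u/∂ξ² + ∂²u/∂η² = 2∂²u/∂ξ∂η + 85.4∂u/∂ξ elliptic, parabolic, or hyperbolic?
Rewriting in standard form: ∂²u/∂ξ² - 2∂²u/∂ξ∂η + ∂²u/∂η² - 85.4∂u/∂ξ = 0. Computing B² - 4AC with A = 1, B = -2, C = 1: discriminant = 0 (zero). Answer: parabolic.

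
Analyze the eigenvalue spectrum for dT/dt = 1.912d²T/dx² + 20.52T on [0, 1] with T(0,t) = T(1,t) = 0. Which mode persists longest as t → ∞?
Eigenvalues: λₙ = 1.912n²π²/1² - 20.52.
First three modes:
  n=1: λ₁ = 1.912π² - 20.52 ≈ -1.649
  n=2: λ₂ = 7.648π² - 20.52 ≈ 54.963
  n=3: λ₃ = 17.208π² - 20.52 ≈ 149.316
Since 1.912π² ≈ 18.871 < 20.52, λ₁ < 0.
The n=1 mode grows fastest (−λₙ is largest for n=1) → dominates.
Asymptotic: T ~ c₁ sin(πx/1) e^{1.649t} (exponential growth at rate −λ₁ ≈ 1.649).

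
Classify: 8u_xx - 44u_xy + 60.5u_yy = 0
Parabolic (discriminant = 0).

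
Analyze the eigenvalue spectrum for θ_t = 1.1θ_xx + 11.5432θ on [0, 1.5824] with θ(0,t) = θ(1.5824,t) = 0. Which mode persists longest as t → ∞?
Eigenvalues: λₙ = 1.1n²π²/1.5824² - 11.5432.
First three modes:
  n=1: λ₁ = 1.1π²/1.5824² - 11.5432 ≈ -7.207
  n=2: λ₂ = 4.4π²/1.5824² - 11.5432 ≈ 5.8
  n=3: λ₃ = 9.9π²/1.5824² - 11.5432 ≈ 27.478
Since 1.1π²/1.5824² ≈ 4.336 < 11.5432, λ₁ < 0.
The n=1 mode grows fastest (−λₙ is largest for n=1) → dominates.
Asymptotic: θ ~ c₁ sin(πx/1.5824) e^{7.207t} (exponential growth at rate −λ₁ ≈ 7.207).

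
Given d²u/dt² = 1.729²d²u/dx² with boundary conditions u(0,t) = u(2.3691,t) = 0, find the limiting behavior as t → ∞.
u oscillates (no decay). Energy is conserved; the solution oscillates indefinitely as standing waves.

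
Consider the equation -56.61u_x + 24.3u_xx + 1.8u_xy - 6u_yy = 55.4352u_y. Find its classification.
Rewriting in standard form: 24.3u_xx + 1.8u_xy - 6u_yy - 56.61u_x - 55.4352u_y = 0. Hyperbolic. (A = 24.3, B = 1.8, C = -6 gives B² - 4AC = 586.44.)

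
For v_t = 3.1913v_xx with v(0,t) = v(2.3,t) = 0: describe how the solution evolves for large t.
v → 0. Heat diffuses out through both boundaries.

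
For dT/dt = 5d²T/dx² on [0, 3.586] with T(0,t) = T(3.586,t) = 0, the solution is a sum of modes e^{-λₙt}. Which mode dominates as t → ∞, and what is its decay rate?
Eigenvalues: λₙ = 5n²π²/3.586².
First three modes:
  n=1: λ₁ = 5π²/3.586² ≈ 3.838
  n=2: λ₂ = 20π²/3.586² ≈ 15.35 (4× faster decay)
  n=3: λ₃ = 45π²/3.586² ≈ 34.538 (9× faster decay)
As t → ∞, higher modes decay exponentially faster. The n=1 mode dominates: T ~ c₁ sin(πx/3.586) e^{-λ₁t}.
Decay rate: λ₁ = 5π²/3.586² ≈ 3.838.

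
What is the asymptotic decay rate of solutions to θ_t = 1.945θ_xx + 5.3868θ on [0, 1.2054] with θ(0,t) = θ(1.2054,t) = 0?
Eigenvalues: λₙ = 1.945n²π²/1.2054² - 5.3868.
First three modes:
  n=1: λ₁ = 1.945π²/1.2054² - 5.3868 ≈ 7.825
  n=2: λ₂ = 7.78π²/1.2054² - 5.3868 ≈ 47.46
  n=3: λ₃ = 17.505π²/1.2054² - 5.3868 ≈ 113.518
Since 1.945π²/1.2054² ≈ 13.212 > 5.3868, all λₙ > 0.
The n=1 mode decays slowest → dominates as t → ∞.
Asymptotic: θ ~ c₁ sin(πx/1.2054) e^{-λ₁t} with decay rate λ₁ ≈ 7.825.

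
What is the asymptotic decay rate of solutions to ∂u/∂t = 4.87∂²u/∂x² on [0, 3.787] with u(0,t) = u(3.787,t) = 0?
Eigenvalues: λₙ = 4.87n²π²/3.787².
First three modes:
  n=1: λ₁ = 4.87π²/3.787² ≈ 3.351
  n=2: λ₂ = 19.48π²/3.787² ≈ 13.406 (4× faster decay)
  n=3: λ₃ = 43.83π²/3.787² ≈ 30.163 (9× faster decay)
As t → ∞, higher modes decay exponentially faster. The n=1 mode dominates: u ~ c₁ sin(πx/3.787) e^{-λ₁t}.
Decay rate: λ₁ = 4.87π²/3.787² ≈ 3.351.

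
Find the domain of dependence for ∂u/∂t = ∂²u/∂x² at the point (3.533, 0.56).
The entire real line. The heat equation has infinite propagation speed: any initial disturbance instantly affects all points (though exponentially small far away).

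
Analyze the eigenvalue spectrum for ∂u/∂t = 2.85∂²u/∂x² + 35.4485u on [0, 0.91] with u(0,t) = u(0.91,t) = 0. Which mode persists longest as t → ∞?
Eigenvalues: λₙ = 2.85n²π²/0.91² - 35.4485.
First three modes:
  n=1: λ₁ = 2.85π²/0.91² - 35.4485 ≈ -1.481
  n=2: λ₂ = 11.4π²/0.91² - 35.4485 ≈ 100.421
  n=3: λ₃ = 25.65π²/0.91² - 35.4485 ≈ 270.258
Since 2.85π²/0.91² ≈ 33.967 < 35.4485, λ₁ < 0.
The n=1 mode grows fastest (−λₙ is largest for n=1) → dominates.
Asymptotic: u ~ c₁ sin(πx/0.91) e^{1.481t} (exponential growth at rate −λ₁ ≈ 1.481).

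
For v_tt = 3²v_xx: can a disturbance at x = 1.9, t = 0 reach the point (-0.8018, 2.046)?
Yes. The domain of dependence is [-6.9398, 5.3362], and 1.9 ∈ [-6.9398, 5.3362].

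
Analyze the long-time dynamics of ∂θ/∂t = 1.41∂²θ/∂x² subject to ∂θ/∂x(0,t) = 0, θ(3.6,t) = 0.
Long-time behavior: θ → 0. Heat escapes through the Dirichlet boundary.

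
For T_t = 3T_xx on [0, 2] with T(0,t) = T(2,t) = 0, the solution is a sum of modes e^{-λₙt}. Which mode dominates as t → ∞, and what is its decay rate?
Eigenvalues: λₙ = 3n²π²/2².
First three modes:
  n=1: λ₁ = 3π²/2² ≈ 7.402
  n=2: λ₂ = 12π²/2² ≈ 29.609 (4× faster decay)
  n=3: λ₃ = 27π²/2² ≈ 66.62 (9× faster decay)
As t → ∞, higher modes decay exponentially faster. The n=1 mode dominates: T ~ c₁ sin(πx/2) e^{-λ₁t}.
Decay rate: λ₁ = 3π²/2² ≈ 7.402.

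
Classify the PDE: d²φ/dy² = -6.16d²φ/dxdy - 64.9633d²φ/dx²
Rewriting in standard form: 64.9633d²φ/dx² + 6.16d²φ/dxdy + d²φ/dy² = 0. A = 64.9633, B = 6.16, C = 1. Discriminant B² - 4AC = -221.9076. Since -221.9076 < 0, elliptic.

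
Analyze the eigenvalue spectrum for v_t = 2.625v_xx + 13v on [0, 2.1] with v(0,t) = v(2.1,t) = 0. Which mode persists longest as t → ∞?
Eigenvalues: λₙ = 2.625n²π²/2.1² - 13.
First three modes:
  n=1: λ₁ = 2.625π²/2.1² - 13 ≈ -7.125
  n=2: λ₂ = 10.5π²/2.1² - 13 ≈ 10.499
  n=3: λ₃ = 23.625π²/2.1² - 13 ≈ 39.873
Since 2.625π²/2.1² ≈ 5.875 < 13, λ₁ < 0.
The n=1 mode grows fastest (−λₙ is largest for n=1) → dominates.
Asymptotic: v ~ c₁ sin(πx/2.1) e^{7.125t} (exponential growth at rate −λ₁ ≈ 7.125).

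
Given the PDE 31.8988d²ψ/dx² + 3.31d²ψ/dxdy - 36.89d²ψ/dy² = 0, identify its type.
The second-order coefficients are A = 31.8988, B = 3.31, C = -36.89. Since B² - 4AC = 4717.943028 > 0, this is a hyperbolic PDE.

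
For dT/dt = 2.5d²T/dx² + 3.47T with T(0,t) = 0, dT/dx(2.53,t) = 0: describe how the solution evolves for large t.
T grows unboundedly. Reaction dominates diffusion (r=3.47 > κπ²/(4L²)≈0.96); solution grows exponentially.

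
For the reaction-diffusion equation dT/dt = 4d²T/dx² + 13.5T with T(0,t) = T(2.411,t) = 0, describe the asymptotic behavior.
T grows unboundedly. Reaction dominates diffusion (r=13.5 > κπ²/L²≈6.79); solution grows exponentially.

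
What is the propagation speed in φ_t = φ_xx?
Infinite. The heat equation is parabolic, not hyperbolic, so disturbances propagate instantly.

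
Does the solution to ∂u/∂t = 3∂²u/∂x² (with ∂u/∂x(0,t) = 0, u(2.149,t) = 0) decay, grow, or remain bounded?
u → 0. Heat escapes through the Dirichlet boundary.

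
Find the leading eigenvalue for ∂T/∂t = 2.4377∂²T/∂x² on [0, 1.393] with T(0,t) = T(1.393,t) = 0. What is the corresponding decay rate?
Eigenvalues: λₙ = 2.4377n²π²/1.393².
First three modes:
  n=1: λ₁ = 2.4377π²/1.393² ≈ 12.399
  n=2: λ₂ = 9.7508π²/1.393² ≈ 49.595 (4× faster decay)
  n=3: λ₃ = 21.9393π²/1.393² ≈ 111.589 (9× faster decay)
As t → ∞, higher modes decay exponentially faster. The n=1 mode dominates: T ~ c₁ sin(πx/1.393) e^{-λ₁t}.
Decay rate: λ₁ = 2.4377π²/1.393² ≈ 12.399.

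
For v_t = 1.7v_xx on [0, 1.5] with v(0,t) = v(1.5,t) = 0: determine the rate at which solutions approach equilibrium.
Eigenvalues: λₙ = 1.7n²π²/1.5².
First three modes:
  n=1: λ₁ = 1.7π²/1.5² ≈ 7.457
  n=2: λ₂ = 6.8π²/1.5² ≈ 29.828 (4× faster decay)
  n=3: λ₃ = 15.3π²/1.5² ≈ 67.113 (9× faster decay)
As t → ∞, higher modes decay exponentially faster. The n=1 mode dominates: v ~ c₁ sin(πx/1.5) e^{-λ₁t}.
Decay rate: λ₁ = 1.7π²/1.5² ≈ 7.457.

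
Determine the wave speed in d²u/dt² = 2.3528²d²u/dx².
Speed = 2.3528. Information travels along characteristics x = x₀ ± 2.3528t.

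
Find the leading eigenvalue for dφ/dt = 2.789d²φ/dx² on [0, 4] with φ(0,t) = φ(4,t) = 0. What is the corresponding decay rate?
Eigenvalues: λₙ = 2.789n²π²/4².
First three modes:
  n=1: λ₁ = 2.789π²/4² ≈ 1.72
  n=2: λ₂ = 11.156π²/4² ≈ 6.882 (4× faster decay)
  n=3: λ₃ = 25.101π²/4² ≈ 15.484 (9× faster decay)
As t → ∞, higher modes decay exponentially faster. The n=1 mode dominates: φ ~ c₁ sin(πx/4) e^{-λ₁t}.
Decay rate: λ₁ = 2.789π²/4² ≈ 1.72.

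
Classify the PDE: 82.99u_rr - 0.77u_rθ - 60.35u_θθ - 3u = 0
A = 82.99, B = -0.77, C = -60.35. Discriminant B² - 4AC = 20034.3789. Since 20034.3789 > 0, hyperbolic.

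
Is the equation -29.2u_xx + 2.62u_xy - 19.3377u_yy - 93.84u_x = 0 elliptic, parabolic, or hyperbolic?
Computing B² - 4AC with A = -29.2, B = 2.62, C = -19.3377: discriminant = -2251.77896 (negative). Answer: elliptic.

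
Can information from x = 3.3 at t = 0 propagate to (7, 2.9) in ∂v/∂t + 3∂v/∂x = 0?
No. Only data at x = -1.7 affects (7, 2.9). Advection has one-way propagation along characteristics.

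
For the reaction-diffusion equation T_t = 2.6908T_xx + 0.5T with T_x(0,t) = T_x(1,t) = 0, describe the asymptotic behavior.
T grows unboundedly. With Neumann BCs the constant mode has diffusion eigenvalue 0, so any r > 0 makes it grow like e^(0.5t); solution grows exponentially.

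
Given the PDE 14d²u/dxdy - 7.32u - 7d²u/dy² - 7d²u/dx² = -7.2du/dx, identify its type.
Rewriting in standard form: -7d²u/dx² + 14d²u/dxdy - 7d²u/dy² + 7.2du/dx - 7.32u = 0. The second-order coefficients are A = -7, B = 14, C = -7. Since B² - 4AC = 0 = 0, this is a parabolic PDE.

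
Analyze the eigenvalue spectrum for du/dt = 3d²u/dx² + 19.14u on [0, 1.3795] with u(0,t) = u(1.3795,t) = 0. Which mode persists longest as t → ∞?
Eigenvalues: λₙ = 3n²π²/1.3795² - 19.14.
First three modes:
  n=1: λ₁ = 3π²/1.3795² - 19.14 ≈ -3.581
  n=2: λ₂ = 12π²/1.3795² - 19.14 ≈ 43.095
  n=3: λ₃ = 27π²/1.3795² - 19.14 ≈ 120.89
Since 3π²/1.3795² ≈ 15.559 < 19.14, λ₁ < 0.
The n=1 mode grows fastest (−λₙ is largest for n=1) → dominates.
Asymptotic: u ~ c₁ sin(πx/1.3795) e^{3.581t} (exponential growth at rate −λ₁ ≈ 3.581).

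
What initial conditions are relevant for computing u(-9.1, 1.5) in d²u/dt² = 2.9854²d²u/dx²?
Domain of dependence: [-13.5781, -4.6219]. Signals travel at speed 2.9854, so data within |x - -9.1| ≤ 2.9854·1.5 = 4.4781 can reach the point.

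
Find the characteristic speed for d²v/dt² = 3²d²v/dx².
Speed = 3. Information travels along characteristics x = x₀ ± 3t.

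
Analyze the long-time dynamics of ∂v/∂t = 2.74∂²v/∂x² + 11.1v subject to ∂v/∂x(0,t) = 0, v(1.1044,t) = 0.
Long-time behavior: v grows unboundedly. Reaction dominates diffusion (r=11.1 > κπ²/(4L²)≈5.54); solution grows exponentially.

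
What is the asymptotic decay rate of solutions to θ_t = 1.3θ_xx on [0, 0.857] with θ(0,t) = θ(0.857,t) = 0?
Eigenvalues: λₙ = 1.3n²π²/0.857².
First three modes:
  n=1: λ₁ = 1.3π²/0.857² ≈ 17.47
  n=2: λ₂ = 5.2π²/0.857² ≈ 69.878 (4× faster decay)
  n=3: λ₃ = 11.7π²/0.857² ≈ 157.226 (9× faster decay)
As t → ∞, higher modes decay exponentially faster. The n=1 mode dominates: θ ~ c₁ sin(πx/0.857) e^{-λ₁t}.
Decay rate: λ₁ = 1.3π²/0.857² ≈ 17.47.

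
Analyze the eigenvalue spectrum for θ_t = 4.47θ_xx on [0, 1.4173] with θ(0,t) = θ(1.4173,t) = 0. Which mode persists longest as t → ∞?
Eigenvalues: λₙ = 4.47n²π²/1.4173².
First three modes:
  n=1: λ₁ = 4.47π²/1.4173² ≈ 21.963
  n=2: λ₂ = 17.88π²/1.4173² ≈ 87.85 (4× faster decay)
  n=3: λ₃ = 40.23π²/1.4173² ≈ 197.663 (9× faster decay)
As t → ∞, higher modes decay exponentially faster. The n=1 mode dominates: θ ~ c₁ sin(πx/1.4173) e^{-λ₁t}.
Decay rate: λ₁ = 4.47π²/1.4173² ≈ 21.963.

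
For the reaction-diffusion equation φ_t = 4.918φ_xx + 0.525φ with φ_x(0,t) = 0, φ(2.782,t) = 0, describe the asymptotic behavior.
φ → 0. Diffusion dominates reaction (r=0.525 < κπ²/(4L²)≈1.57); solution decays.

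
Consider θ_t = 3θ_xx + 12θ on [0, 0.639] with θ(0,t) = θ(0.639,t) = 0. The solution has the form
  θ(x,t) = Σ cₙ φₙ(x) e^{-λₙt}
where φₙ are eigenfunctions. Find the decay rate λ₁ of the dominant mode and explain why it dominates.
Eigenvalues: λₙ = 3n²π²/0.639² - 12.
First three modes:
  n=1: λ₁ = 3π²/0.639² - 12 ≈ 60.514
  n=2: λ₂ = 12π²/0.639² - 12 ≈ 278.054
  n=3: λ₃ = 27π²/0.639² - 12 ≈ 640.622
Since 3π²/0.639² ≈ 72.514 > 12, all λₙ > 0.
The n=1 mode decays slowest → dominates as t → ∞.
Asymptotic: θ ~ c₁ sin(πx/0.639) e^{-λ₁t} with decay rate λ₁ ≈ 60.514.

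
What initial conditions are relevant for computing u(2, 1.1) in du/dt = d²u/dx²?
The entire real line. The heat equation has infinite propagation speed: any initial disturbance instantly affects all points (though exponentially small far away).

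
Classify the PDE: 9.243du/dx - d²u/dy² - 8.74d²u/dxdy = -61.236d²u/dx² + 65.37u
Rewriting in standard form: 61.236d²u/dx² - 8.74d²u/dxdy - d²u/dy² + 9.243du/dx - 65.37u = 0. A = 61.236, B = -8.74, C = -1. Discriminant B² - 4AC = 321.3316. Since 321.3316 > 0, hyperbolic.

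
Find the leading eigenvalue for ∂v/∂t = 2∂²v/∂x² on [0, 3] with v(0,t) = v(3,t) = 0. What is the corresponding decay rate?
Eigenvalues: λₙ = 2n²π²/3².
First three modes:
  n=1: λ₁ = 2π²/3² ≈ 2.193
  n=2: λ₂ = 8π²/3² ≈ 8.773 (4× faster decay)
  n=3: λ₃ = 18π²/3² ≈ 19.739 (9× faster decay)
As t → ∞, higher modes decay exponentially faster. The n=1 mode dominates: v ~ c₁ sin(πx/3) e^{-λ₁t}.
Decay rate: λ₁ = 2π²/3² ≈ 2.193.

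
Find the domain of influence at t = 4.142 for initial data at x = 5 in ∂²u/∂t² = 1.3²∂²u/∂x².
Domain of influence: [-0.3846, 10.3846]. Data at x = 5 spreads outward at speed 1.3.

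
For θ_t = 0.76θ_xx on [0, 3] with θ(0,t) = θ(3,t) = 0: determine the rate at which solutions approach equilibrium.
Eigenvalues: λₙ = 0.76n²π²/3².
First three modes:
  n=1: λ₁ = 0.76π²/3² ≈ 0.833
  n=2: λ₂ = 3.04π²/3² ≈ 3.334 (4× faster decay)
  n=3: λ₃ = 6.84π²/3² ≈ 7.501 (9× faster decay)
As t → ∞, higher modes decay exponentially faster. The n=1 mode dominates: θ ~ c₁ sin(πx/3) e^{-λ₁t}.
Decay rate: λ₁ = 0.76π²/3² ≈ 0.833.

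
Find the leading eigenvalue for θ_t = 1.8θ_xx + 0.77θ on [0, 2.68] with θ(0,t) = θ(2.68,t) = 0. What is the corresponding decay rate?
Eigenvalues: λₙ = 1.8n²π²/2.68² - 0.77.
First three modes:
  n=1: λ₁ = 1.8π²/2.68² - 0.77 ≈ 1.703
  n=2: λ₂ = 7.2π²/2.68² - 0.77 ≈ 9.124
  n=3: λ₃ = 16.2π²/2.68² - 0.77 ≈ 21.491
Since 1.8π²/2.68² ≈ 2.473 > 0.77, all λₙ > 0.
The n=1 mode decays slowest → dominates as t → ∞.
Asymptotic: θ ~ c₁ sin(πx/2.68) e^{-λ₁t} with decay rate λ₁ ≈ 1.703.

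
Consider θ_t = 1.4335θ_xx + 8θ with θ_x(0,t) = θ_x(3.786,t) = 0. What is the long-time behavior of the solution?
As t → ∞, θ grows unboundedly. With Neumann BCs the constant mode has diffusion eigenvalue 0, so any r > 0 makes it grow like e^(8t); solution grows exponentially.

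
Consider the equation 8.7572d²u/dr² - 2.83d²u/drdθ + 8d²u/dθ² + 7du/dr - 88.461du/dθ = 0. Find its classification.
Elliptic. (A = 8.7572, B = -2.83, C = 8 gives B² - 4AC = -272.2215.)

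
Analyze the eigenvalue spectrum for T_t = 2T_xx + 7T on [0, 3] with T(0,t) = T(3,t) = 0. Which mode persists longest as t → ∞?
Eigenvalues: λₙ = 2n²π²/3² - 7.
First three modes:
  n=1: λ₁ = 2π²/3² - 7 ≈ -4.807
  n=2: λ₂ = 8π²/3² - 7 ≈ 1.773
  n=3: λ₃ = 18π²/3² - 7 ≈ 12.739
Since 2π²/3² ≈ 2.193 < 7, λ₁ < 0.
The n=1 mode grows fastest (−λₙ is largest for n=1) → dominates.
Asymptotic: T ~ c₁ sin(πx/3) e^{4.807t} (exponential growth at rate −λ₁ ≈ 4.807).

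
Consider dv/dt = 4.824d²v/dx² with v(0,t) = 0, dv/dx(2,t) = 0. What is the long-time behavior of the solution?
As t → ∞, v → 0. Heat escapes through the Dirichlet boundary.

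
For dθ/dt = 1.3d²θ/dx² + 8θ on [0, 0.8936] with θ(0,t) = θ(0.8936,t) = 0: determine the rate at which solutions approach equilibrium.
Eigenvalues: λₙ = 1.3n²π²/0.8936² - 8.
First three modes:
  n=1: λ₁ = 1.3π²/0.8936² - 8 ≈ 8.068
  n=2: λ₂ = 5.2π²/0.8936² - 8 ≈ 56.271
  n=3: λ₃ = 11.7π²/0.8936² - 8 ≈ 136.61
Since 1.3π²/0.8936² ≈ 16.068 > 8, all λₙ > 0.
The n=1 mode decays slowest → dominates as t → ∞.
Asymptotic: θ ~ c₁ sin(πx/0.8936) e^{-λ₁t} with decay rate λ₁ ≈ 8.068.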